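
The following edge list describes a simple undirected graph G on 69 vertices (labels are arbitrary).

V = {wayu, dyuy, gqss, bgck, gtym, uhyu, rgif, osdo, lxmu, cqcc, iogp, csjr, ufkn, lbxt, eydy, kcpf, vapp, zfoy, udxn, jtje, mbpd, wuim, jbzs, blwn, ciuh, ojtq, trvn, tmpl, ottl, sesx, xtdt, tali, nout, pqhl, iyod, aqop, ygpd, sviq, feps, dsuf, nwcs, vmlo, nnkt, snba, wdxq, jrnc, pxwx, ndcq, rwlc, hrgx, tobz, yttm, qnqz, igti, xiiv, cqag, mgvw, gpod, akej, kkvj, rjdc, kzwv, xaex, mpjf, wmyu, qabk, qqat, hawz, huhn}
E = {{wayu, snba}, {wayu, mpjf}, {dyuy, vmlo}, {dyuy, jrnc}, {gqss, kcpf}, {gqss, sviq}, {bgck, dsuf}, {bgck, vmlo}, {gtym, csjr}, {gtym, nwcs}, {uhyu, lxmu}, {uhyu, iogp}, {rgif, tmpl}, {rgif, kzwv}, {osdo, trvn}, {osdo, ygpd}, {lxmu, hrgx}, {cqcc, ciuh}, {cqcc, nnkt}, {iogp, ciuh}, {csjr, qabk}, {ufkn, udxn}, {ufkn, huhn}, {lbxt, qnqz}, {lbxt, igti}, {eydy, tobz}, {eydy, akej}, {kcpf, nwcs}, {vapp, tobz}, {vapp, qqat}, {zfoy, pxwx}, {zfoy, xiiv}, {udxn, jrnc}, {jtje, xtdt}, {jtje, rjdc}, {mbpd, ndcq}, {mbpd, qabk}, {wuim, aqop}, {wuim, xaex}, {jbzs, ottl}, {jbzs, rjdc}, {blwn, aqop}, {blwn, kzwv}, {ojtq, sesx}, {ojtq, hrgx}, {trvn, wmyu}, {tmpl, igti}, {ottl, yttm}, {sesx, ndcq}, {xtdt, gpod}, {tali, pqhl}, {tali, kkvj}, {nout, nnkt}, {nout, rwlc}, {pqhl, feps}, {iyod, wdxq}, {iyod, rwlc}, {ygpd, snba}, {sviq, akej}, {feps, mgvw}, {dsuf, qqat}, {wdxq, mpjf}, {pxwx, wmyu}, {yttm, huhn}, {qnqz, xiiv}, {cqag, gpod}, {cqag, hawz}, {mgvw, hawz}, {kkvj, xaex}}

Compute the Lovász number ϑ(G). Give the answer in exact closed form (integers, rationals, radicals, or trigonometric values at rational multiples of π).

69*cos(pi/69)/(cos(pi/69) + 1)

N(rjdc) = {jtje, jbzs}, |N(rjdc)| = 2.
Vertex hrgx has 2 neighbors: lxmu, ojtq.
deg(cqag) = 2; N(cqag) = {gpod, hawz}.
deg(rgif) = 2; N(rgif) = {tmpl, kzwv}.
deg(v) = 2 for all v (|V|=69); the odd cycle C_{69}.
spec(A) ≈ [2.0, 1.99171, 1.96692, 1.92583, 1.86879, 1.79626, 1.70884, 1.60726, 1.49237, 1.36511, 1.22653, 1.0778, 0.92013, 0.75484, 0.58329, 0.40691, 0.22716, 0.04553, -0.13648, -0.31737, -0.49562, -0.66976, -0.83835, -1.0, -1.15336, -1.29716, -1.43022, -1.55142, -1.65977, -1.75437, -1.83442, -1.89928, -1.9484, -1.98137, -1.99793] (distinct, 5 d.p.).
−69·(-2*cos(pi/69)) / ((2)−(-2*cos(pi/69))) = 69*cos(pi/69)/(cos(pi/69) + 1) = ϑ(G).
Numerically 34.482114103.
Lovász sandwich 34 ≤ 69*cos(pi/69)/(cos(pi/69) + 1) ≤ 35: both strict.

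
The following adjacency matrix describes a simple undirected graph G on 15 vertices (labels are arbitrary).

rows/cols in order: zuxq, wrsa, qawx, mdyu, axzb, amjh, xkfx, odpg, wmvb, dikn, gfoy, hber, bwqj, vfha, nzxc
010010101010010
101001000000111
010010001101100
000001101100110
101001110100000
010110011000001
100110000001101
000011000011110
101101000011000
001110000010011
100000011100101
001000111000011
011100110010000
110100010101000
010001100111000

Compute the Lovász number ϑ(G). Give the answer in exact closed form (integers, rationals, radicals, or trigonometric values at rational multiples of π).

5

Vertex amjh has 6 neighbors: wrsa, mdyu, axzb, odpg, wmvb, nzxc.
N(bwqj) = {wrsa, qawx, mdyu, xkfx, odpg, gfoy}, |N(bwqj)| = 6.
deg(hber) = 6; N(hber) = {qawx, xkfx, odpg, wmvb, vfha, nzxc}.
Vertex odpg has 6 neighbors: axzb, amjh, gfoy, hber, bwqj, vfha.
deg(v) = 6 for all v (|V|=15); this is K(6,2), the Kneser graph.
spec(A) ≈ [6.0, 1.0, -3.0] (distinct, 3 d.p.).
−15·(-3) / ((6)−(-3)) = 5 = ϑ(G).
≈ 5.0000 (to 4 d.p.).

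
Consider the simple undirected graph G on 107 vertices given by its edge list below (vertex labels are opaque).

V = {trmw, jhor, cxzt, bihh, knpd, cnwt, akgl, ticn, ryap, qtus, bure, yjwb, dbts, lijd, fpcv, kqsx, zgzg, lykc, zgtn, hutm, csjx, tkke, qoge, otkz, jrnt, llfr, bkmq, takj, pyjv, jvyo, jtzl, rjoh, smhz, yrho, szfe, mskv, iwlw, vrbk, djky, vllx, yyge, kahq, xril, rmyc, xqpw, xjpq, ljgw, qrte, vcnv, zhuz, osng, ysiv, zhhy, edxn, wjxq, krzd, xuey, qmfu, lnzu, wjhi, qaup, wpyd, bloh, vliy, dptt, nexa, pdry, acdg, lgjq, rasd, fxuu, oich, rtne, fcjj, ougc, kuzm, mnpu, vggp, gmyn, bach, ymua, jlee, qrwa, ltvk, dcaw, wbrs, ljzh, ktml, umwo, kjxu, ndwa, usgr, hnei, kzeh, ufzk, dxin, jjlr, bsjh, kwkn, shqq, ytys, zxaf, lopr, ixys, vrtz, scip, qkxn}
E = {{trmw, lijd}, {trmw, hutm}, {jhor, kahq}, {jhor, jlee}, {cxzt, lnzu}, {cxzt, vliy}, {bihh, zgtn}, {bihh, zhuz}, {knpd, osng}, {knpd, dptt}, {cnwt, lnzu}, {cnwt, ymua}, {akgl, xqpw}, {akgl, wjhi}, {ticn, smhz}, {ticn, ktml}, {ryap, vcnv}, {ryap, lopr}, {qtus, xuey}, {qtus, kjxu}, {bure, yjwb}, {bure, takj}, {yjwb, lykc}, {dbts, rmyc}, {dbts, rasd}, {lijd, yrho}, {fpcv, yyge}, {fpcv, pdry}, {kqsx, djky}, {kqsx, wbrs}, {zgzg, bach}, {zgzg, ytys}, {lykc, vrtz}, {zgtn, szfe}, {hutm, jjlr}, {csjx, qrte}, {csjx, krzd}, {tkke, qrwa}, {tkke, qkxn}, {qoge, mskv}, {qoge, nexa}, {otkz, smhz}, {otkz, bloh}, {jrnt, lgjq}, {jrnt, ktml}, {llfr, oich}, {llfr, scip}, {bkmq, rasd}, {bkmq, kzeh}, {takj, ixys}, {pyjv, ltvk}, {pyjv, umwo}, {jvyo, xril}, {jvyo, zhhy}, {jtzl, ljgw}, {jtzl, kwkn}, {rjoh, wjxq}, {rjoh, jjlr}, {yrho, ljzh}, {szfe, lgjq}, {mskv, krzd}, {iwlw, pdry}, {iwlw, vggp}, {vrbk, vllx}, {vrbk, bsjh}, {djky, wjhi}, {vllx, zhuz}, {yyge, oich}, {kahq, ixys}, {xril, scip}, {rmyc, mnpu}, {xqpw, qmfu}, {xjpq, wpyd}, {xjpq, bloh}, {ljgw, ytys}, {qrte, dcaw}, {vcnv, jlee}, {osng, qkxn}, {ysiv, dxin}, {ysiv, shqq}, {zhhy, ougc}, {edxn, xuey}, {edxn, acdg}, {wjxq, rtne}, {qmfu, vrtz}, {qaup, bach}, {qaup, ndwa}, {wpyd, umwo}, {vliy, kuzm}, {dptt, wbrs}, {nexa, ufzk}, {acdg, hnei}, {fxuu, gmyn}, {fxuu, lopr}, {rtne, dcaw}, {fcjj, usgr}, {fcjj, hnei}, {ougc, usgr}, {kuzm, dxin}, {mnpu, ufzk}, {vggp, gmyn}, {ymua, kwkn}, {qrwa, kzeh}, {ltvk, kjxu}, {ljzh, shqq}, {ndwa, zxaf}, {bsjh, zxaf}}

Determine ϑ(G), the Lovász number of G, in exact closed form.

107*cos(pi/107)/(cos(pi/107) + 1)

Vertex xuey has 2 neighbors: qtus, edxn.
Vertex jvyo has 2 neighbors: xril, zhhy.
deg(trmw) = 2; N(trmw) = {lijd, hutm}.
Vertex ljgw has 2 neighbors: jtzl, ytys.
deg(v) = 2 for all v (|V|=107); this is C_{107}, the 107-cycle.
A has 54 distinct eigenvalues ≈ [2.0, 1.997, 1.986, 1.969, 1.945, 1.914, 1.877, 1.833, 1.783, 1.727, 1.665, 1.597, 1.524, 1.445, 1.361, 1.273, 1.18, 1.084, 0.983, 0.879, 0.772, 0.663, 0.551, 0.437, 0.322, 0.205, 0.088, -0.029, -0.147, -0.263, -0.379, -0.494, -0.607, -0.718, -0.826, -0.931, -1.034, -1.132, -1.227, -1.318, -1.404, -1.485, -1.561, -1.632, -1.697, -1.756, -1.809, -1.856, -1.897, -1.931, -1.958, -1.978, -1.992, -1.999].
Lovász: ϑ = −107(-2*cos(pi/107))/(2+-(-1)*2*cos(pi/107)) = 107*cos(pi/107)/(cos(pi/107) + 1).
≈ 53.48847 (to 5 d.p.).
Check 53 ≤ 107*cos(pi/107)/(cos(pi/107) + 1) ≤ 54: both strict.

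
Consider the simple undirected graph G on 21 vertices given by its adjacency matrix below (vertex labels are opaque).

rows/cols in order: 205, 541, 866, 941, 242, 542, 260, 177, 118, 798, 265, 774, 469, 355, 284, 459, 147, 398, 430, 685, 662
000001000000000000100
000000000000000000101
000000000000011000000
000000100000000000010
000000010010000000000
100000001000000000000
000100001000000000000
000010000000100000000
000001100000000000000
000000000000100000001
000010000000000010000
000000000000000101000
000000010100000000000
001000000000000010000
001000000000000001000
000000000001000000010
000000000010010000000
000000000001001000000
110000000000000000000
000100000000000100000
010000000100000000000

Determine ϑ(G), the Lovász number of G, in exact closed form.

N(798) = {469, 662}, |N(798)| = 2.
Vertex 265 has 2 neighbors: 242, 147.
deg(242) = 2; N(242) = {177, 265}.
N(430) = {205, 541}, |N(430)| = 2.
deg(v) = 2 for all v (|V|=21); connected 2-regular on 21 ⇒ C_{21}.
The 11 distinct eigenvalues: [2.0, 1.9111, 1.6525, 1.247, 0.7307, 0.1495, -0.445, -1.0, -1.4661, -1.8019, -1.9777].
ϑ = −N·λ_min/(λ_max−λ_min) = −21·(-2*cos(pi/21))/(2−(-2*cos(pi/21))) = 21*cos(pi/21)/(cos(pi/21) + 1).
ϑ(G) ≈ 10.44103.
10 ≤ 21*cos(pi/21)/(cos(pi/21) + 1) ≤ 11: both strict.

21*cos(pi/21)/(cos(pi/21) + 1)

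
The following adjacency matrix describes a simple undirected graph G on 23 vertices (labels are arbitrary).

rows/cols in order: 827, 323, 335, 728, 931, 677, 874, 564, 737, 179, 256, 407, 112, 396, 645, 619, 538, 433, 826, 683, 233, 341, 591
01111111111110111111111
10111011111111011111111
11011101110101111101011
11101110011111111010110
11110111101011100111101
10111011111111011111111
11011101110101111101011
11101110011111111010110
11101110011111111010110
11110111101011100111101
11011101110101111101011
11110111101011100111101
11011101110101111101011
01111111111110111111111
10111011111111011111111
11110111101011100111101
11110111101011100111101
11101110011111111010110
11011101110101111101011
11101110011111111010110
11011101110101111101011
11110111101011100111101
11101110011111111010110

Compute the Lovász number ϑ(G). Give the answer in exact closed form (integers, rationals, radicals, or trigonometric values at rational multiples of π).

6

deg(323) = 20; N(323) = {827, 335, 728, 931, 874, 564, 737, 179, 256, 407, 112, 396, 619, 538, 433, 826, 683, 233, 341, 591}.
deg(619) = 17; N(619) = {827, 323, 335, 728, 677, 874, 564, 737, 256, 112, 396, 645, 433, 826, 683, 233, 591}.
Vertex 233 has 17 neighbors: 827, 323, 728, 931, 677, 564, 737, 179, 407, 396, 645, 619, 538, 433, 683, 341, 591.
N(112) = {827, 323, 728, 931, 677, 564, 737, 179, 407, 396, 645, 619, 538, 433, 683, 341, 591}, |N(112)| = 17.
Complete multipartite on [6, 6, 6, 3, 2]: sandwich collapses at ϑ=6.
≈ 6.0000000 (to 7 d.p.).
6 ≤ 6 ≤ 6: collapsed.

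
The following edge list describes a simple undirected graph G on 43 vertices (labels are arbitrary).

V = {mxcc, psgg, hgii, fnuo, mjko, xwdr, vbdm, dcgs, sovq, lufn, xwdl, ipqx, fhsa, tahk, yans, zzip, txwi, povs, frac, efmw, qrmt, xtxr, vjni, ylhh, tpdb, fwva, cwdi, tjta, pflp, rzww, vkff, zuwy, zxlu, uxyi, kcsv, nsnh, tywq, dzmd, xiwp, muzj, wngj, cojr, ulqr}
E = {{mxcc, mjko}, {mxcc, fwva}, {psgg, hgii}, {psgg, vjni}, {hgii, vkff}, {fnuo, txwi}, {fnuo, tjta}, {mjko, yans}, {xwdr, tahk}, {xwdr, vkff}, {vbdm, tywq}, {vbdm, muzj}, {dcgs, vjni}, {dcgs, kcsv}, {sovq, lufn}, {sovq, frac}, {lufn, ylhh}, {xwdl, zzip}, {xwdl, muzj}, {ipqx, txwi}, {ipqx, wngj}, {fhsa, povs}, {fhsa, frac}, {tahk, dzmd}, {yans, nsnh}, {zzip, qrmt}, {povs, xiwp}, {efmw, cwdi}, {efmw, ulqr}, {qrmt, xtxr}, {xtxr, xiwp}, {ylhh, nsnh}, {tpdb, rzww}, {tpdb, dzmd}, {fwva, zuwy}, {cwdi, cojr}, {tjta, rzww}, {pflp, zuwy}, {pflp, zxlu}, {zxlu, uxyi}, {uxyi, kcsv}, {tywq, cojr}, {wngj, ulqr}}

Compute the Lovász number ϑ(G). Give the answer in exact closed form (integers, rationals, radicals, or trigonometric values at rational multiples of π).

Vertex txwi has 2 neighbors: fnuo, ipqx.
N(fhsa) = {povs, frac}, |N(fhsa)| = 2.
deg(dcgs) = 2; N(dcgs) = {vjni, kcsv}.
Vertex kcsv has 2 neighbors: dcgs, uxyi.
43-vertex 2-regular graph: connected 2-regular on 43 ⇒ C_{43}.
A has 22 distinct eigenvalues ≈ [2.0, 1.978687, 1.915201, 1.810896, 1.667996, 1.489544, 1.279346, 1.041881, 0.782209, 0.505867, 0.218742, -0.073044, -0.363274, -0.645761, -0.914485, -1.163718, -1.388148, -1.582993, -1.744099, -1.868032, -1.952152, -1.994665].
Lovász (edge-transitive): ϑ = −43·(-2*cos(pi/43))/((2)−(-2*cos(pi/43))) = 43*cos(pi/43)/(cos(pi/43) + 1).
= 21.4712837… (decimal).
Check 21 ≤ 43*cos(pi/43)/(cos(pi/43) + 1) ≤ 22: both strict.

43*cos(pi/43)/(cos(pi/43) + 1)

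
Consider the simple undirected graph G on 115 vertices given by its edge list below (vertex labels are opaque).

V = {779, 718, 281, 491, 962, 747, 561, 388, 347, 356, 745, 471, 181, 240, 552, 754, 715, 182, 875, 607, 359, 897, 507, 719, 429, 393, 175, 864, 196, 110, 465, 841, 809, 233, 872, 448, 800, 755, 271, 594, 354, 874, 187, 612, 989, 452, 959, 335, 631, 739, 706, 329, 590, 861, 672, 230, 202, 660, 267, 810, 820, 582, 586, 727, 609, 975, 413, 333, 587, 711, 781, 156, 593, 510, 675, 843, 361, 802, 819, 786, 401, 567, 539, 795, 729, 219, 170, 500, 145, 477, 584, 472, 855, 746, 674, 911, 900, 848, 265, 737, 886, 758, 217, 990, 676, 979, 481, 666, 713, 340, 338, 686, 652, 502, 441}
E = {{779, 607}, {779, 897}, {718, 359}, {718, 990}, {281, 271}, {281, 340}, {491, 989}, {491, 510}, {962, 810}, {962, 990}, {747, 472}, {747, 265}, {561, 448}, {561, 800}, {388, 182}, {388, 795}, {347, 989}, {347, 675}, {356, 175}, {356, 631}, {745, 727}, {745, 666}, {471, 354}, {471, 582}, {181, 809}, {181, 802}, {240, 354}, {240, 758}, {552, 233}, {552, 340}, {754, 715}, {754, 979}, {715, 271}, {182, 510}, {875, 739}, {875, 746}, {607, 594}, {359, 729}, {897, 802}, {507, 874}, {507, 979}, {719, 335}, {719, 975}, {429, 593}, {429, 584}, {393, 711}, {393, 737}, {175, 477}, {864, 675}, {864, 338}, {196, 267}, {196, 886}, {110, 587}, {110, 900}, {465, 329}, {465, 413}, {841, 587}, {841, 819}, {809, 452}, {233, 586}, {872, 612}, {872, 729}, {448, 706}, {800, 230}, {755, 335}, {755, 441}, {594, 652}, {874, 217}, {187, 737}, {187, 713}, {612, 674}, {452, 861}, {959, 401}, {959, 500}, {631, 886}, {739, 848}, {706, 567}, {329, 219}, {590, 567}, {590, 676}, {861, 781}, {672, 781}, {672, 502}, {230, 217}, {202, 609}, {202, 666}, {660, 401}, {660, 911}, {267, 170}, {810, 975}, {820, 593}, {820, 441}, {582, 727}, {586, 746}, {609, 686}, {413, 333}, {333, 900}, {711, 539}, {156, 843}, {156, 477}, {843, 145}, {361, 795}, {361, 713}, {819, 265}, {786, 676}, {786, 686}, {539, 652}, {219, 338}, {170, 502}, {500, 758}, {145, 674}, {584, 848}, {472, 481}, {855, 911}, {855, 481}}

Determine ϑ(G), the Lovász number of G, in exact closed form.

115*cos(pi/115)/(cos(pi/115) + 1)

deg(979) = 2; N(979) = {754, 507}.
Vertex 552 has 2 neighbors: 233, 340.
N(335) = {719, 755}, |N(335)| = 2.
N(356) = {175, 631}, |N(356)| = 2.
Every vertex has degree 2 (N=115); the odd cycle C_{115}.
A has 58 distinct eigenvalues ≈ [2.0, 1.997, 1.988, 1.973, 1.952, 1.926, 1.893, 1.856, 1.812, 1.763, 1.709, 1.65, 1.585, 1.516, 1.443, 1.365, 1.283, 1.198, 1.108, 1.016, 0.92, 0.822, 0.721, 0.618, 0.513, 0.407, 0.299, 0.191, 0.082, -0.027, -0.136, -0.245, -0.353, -0.46, -0.566, -0.67, -0.772, -0.871, -0.968, -1.062, -1.153, -1.241, -1.325, -1.405, -1.48, -1.551, -1.618, -1.68, -1.737, -1.788, -1.834, -1.875, -1.91, -1.94, -1.964, -1.981, -1.993, -1.999].
Lovász (edge-transitive): ϑ = −115·(-2*cos(pi/115))/((2)−(-2*cos(pi/115))) = 115*cos(pi/115)/(cos(pi/115) + 1).
≈ 57.489270835 (to 9 d.p.).
Check 57 ≤ 115*cos(pi/115)/(cos(pi/115) + 1) ≤ 58: both strict.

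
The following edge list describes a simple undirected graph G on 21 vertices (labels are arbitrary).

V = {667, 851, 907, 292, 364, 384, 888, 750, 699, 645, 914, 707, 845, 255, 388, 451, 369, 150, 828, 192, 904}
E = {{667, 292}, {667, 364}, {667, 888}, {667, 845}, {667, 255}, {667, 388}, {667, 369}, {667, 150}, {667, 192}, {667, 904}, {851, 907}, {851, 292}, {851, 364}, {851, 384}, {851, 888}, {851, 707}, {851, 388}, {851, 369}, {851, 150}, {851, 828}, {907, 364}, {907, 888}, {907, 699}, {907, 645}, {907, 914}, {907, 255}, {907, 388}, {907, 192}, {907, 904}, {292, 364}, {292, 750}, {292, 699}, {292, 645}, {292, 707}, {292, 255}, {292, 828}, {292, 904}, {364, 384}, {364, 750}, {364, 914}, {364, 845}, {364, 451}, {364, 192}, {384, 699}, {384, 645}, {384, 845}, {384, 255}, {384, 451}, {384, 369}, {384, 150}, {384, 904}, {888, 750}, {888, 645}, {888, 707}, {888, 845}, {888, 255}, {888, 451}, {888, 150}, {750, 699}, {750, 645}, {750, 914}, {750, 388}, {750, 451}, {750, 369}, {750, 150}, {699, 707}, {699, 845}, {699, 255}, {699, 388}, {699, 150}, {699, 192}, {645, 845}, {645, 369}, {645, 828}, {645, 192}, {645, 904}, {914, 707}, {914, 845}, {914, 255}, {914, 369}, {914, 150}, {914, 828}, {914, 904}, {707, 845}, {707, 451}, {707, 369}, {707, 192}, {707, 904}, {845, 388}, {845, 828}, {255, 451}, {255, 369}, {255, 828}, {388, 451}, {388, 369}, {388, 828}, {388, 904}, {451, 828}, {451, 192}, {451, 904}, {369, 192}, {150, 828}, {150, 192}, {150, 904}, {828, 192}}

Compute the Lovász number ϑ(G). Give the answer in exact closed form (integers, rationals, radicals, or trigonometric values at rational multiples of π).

6

deg(150) = 10; N(150) = {667, 851, 384, 888, 750, 699, 914, 828, 192, 904}.
Vertex 369 has 10 neighbors: 667, 851, 384, 750, 645, 914, 707, 255, 388, 192.
N(388) = {667, 851, 907, 750, 699, 845, 451, 369, 828, 904}, |N(388)| = 10.
N(451) = {364, 384, 888, 750, 707, 255, 388, 828, 192, 904}, |N(451)| = 10.
deg(v) = 10 for all v (|V|=21); Kneser-type, 2-subsets of [7].
spec(A) ≈ [10.0, 1.0, -4.0] (distinct, 5 d.p.).
−21·(-4) / ((10)−(-4)) = 6 = ϑ(G).
≈ 6.000000000 (to 9 d.p.).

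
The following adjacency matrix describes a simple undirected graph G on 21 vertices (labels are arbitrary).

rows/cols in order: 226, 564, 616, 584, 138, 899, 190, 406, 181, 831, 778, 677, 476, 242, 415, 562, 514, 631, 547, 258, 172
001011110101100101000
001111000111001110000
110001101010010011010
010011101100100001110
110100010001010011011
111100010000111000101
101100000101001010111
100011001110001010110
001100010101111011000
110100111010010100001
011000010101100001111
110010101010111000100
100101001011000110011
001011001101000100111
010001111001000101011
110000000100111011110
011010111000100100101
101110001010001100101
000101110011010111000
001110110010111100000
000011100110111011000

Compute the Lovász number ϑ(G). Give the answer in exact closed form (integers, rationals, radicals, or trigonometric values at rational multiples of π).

6

deg(181) = 10; N(181) = {616, 584, 406, 831, 677, 476, 242, 415, 514, 631}.
N(831) = {226, 564, 584, 190, 406, 181, 778, 242, 562, 172}, |N(831)| = 10.
deg(631) = 10; N(631) = {226, 616, 584, 138, 181, 778, 415, 562, 547, 172}.
Vertex 242 has 10 neighbors: 616, 138, 899, 181, 831, 677, 562, 547, 258, 172.
21-vertex 10-regular graph: this is K(7,2), the Kneser graph.
A has 3 distinct eigenvalues ≈ [10.0, 1.0, -4.0].
λ_max=10, λ_min=-4; ϑ = −21·λ_min/(λ_max−λ_min) = 6.
Numerically 6.00000.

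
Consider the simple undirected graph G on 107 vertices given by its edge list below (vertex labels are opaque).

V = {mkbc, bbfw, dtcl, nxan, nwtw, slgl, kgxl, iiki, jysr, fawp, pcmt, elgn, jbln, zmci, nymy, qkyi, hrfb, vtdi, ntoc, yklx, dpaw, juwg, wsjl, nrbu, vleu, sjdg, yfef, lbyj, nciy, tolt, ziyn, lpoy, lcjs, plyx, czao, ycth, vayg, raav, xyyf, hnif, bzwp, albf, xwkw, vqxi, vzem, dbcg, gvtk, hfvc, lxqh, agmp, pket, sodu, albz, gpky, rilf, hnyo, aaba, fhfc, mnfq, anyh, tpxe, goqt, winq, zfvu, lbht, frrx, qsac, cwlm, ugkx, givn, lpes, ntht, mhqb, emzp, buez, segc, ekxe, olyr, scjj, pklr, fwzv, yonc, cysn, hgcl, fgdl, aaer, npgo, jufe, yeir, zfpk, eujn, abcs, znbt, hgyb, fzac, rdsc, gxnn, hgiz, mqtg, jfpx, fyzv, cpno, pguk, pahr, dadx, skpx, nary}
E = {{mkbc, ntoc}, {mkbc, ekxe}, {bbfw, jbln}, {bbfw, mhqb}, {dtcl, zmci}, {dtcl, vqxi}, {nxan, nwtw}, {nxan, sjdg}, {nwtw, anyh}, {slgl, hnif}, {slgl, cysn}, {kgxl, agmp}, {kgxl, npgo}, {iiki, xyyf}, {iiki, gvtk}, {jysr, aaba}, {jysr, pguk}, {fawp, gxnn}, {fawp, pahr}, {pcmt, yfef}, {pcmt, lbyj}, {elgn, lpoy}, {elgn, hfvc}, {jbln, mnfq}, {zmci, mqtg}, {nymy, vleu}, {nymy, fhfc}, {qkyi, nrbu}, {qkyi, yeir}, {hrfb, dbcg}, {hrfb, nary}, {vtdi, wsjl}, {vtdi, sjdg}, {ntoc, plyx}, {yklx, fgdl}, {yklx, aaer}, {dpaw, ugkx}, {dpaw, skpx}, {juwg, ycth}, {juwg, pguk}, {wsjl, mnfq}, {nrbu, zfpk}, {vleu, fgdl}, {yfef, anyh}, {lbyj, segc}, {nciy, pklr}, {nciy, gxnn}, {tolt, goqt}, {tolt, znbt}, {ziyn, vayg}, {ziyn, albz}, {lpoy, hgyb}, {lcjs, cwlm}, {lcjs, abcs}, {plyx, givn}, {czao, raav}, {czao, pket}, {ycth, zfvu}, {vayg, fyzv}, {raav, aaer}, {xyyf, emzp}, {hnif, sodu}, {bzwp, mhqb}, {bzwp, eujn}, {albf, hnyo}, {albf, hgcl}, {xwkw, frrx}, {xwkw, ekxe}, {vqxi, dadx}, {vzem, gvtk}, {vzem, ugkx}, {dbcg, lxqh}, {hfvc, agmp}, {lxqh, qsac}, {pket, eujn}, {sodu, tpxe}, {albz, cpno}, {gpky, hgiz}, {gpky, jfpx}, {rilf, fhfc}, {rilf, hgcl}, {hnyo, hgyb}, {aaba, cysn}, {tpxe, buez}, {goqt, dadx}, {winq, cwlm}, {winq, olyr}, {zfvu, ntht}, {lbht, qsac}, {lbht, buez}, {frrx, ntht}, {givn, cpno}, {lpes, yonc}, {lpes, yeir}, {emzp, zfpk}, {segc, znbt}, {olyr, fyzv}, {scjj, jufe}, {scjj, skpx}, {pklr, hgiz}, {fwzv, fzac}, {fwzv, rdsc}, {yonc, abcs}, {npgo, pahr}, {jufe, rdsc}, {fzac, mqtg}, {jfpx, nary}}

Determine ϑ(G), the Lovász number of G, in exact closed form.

107*cos(pi/107)/(cos(pi/107) + 1)

N(kgxl) = {agmp, npgo}, |N(kgxl)| = 2.
N(jbln) = {bbfw, mnfq}, |N(jbln)| = 2.
deg(hgiz) = 2; N(hgiz) = {gpky, pklr}.
N(nwtw) = {nxan, anyh}, |N(nwtw)| = 2.
deg(v) = 2 for all v (|V|=107); this is C_{107}, the 107-cycle.
The 54 distinct eigenvalues: [2.0, 1.997, 1.986, 1.969, 1.945, 1.914, 1.877, 1.833, 1.783, 1.727, 1.665, 1.597, 1.524, 1.445, 1.361, 1.273, 1.18, 1.084, 0.983, 0.879, 0.772, 0.663, 0.551, 0.437, 0.322, 0.205, 0.088, -0.029, -0.147, -0.263, -0.379, -0.494, -0.607, -0.718, -0.826, -0.931, -1.034, -1.132, -1.227, -1.318, -1.404, -1.485, -1.561, -1.632, -1.697, -1.756, -1.809, -1.856, -1.897, -1.931, -1.958, -1.978, -1.992, -1.999].
ϑ = −N·λ_min/(λ_max−λ_min) = −107·(-2*cos(pi/107))/(2−(-2*cos(pi/107))) = 107*cos(pi/107)/(cos(pi/107) + 1).
Numerically 53.4884684.
Check 53 ≤ 107*cos(pi/107)/(cos(pi/107) + 1) ≤ 54: both strict.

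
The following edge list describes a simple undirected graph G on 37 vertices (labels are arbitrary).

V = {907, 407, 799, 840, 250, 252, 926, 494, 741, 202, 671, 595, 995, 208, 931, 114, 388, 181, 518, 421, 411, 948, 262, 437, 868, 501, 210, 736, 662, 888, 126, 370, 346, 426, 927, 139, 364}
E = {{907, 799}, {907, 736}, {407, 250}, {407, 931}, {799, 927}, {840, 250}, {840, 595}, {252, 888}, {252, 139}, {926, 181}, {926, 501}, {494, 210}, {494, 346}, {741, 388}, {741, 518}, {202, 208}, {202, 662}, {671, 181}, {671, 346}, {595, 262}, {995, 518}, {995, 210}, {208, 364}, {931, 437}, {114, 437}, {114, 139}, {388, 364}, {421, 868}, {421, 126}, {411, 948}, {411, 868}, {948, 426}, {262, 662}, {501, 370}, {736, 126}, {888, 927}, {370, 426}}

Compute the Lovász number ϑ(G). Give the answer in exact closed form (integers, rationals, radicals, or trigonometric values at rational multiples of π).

Vertex 868 has 2 neighbors: 421, 411.
deg(250) = 2; N(250) = {407, 840}.
deg(888) = 2; N(888) = {252, 927}.
Vertex 426 has 2 neighbors: 948, 370.
Every vertex has degree 2 (N=37); a single 37-cycle (edge-transitive).
spec(A) ≈ [2.0, 1.9712, 1.8858, 1.746, 1.5561, 1.3213, 1.0486, 0.7457, 0.4214, 0.0849, -0.254, -0.5856, -0.9004, -1.1893, -1.4439, -1.657, -1.8225, -1.9355, -1.9928] (distinct, 4 d.p.).
With N=37: ϑ(G) = 37·(-(-1)*2*cos(pi/37))/(2−(-2*cos(pi/37))) = 37*cos(pi/37)/(cos(pi/37) + 1).
≈ 18.46662 (to 5 d.p.).
Sandwich: α(G)=18 ≤ ϑ(G)=37*cos(pi/37)/(cos(pi/37) + 1) ≤ χ(Ḡ)=19 (both strict).

37*cos(pi/37)/(cos(pi/37) + 1)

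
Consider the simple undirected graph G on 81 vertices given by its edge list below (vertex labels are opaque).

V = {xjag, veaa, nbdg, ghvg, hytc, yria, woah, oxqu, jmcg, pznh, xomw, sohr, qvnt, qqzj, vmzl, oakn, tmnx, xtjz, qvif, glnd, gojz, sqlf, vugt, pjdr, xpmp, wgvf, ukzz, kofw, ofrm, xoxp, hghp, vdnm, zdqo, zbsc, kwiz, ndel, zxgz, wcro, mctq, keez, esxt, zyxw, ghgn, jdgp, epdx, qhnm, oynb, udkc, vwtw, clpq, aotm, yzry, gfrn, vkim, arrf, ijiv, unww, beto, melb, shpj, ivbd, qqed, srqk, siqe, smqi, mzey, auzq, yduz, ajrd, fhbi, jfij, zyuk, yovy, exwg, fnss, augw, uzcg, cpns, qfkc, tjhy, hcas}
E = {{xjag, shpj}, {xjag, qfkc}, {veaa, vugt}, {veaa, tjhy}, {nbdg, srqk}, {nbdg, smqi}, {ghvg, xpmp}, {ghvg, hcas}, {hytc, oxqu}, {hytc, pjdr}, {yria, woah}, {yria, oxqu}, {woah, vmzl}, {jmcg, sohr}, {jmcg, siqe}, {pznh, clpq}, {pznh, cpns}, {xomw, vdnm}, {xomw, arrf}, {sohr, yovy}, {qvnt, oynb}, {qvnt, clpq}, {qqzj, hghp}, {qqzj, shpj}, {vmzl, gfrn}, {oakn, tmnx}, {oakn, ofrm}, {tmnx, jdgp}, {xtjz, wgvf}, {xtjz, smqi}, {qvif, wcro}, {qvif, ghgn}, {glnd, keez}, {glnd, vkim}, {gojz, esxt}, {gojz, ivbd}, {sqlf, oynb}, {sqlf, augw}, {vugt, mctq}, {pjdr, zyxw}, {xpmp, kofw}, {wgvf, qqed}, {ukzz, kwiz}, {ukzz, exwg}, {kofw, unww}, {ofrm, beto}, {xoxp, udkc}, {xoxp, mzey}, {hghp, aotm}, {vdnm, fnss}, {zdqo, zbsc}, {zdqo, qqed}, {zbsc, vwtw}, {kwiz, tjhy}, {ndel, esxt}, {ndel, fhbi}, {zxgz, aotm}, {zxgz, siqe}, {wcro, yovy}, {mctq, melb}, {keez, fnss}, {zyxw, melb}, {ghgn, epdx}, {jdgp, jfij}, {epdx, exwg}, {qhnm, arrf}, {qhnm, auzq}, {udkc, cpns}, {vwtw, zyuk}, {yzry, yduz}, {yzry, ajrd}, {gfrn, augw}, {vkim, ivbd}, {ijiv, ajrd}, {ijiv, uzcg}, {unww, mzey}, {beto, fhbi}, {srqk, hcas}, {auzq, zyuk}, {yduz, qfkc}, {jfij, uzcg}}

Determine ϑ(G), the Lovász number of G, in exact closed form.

81*cos(pi/81)/(cos(pi/81) + 1)

deg(unww) = 2; N(unww) = {kofw, mzey}.
Vertex veaa has 2 neighbors: vugt, tjhy.
Vertex xomw has 2 neighbors: vdnm, arrf.
N(zxgz) = {aotm, siqe}, |N(zxgz)| = 2.
Every vertex has degree 2 (N=81); this is C_{81}, the 81-cycle.
Distinct eigenvalues (to 6 d.p.): [2.0, 1.993986, 1.97598, 1.94609, 1.904496, 1.851448, 1.787265, 1.712334, 1.627104, 1.532089, 1.427859, 1.315043, 1.194317, 1.066409, 0.932087, 0.79216, 0.647468, 0.498882, 0.347296, 0.193622, 0.038783, -0.11629, -0.270663, -0.423408, -0.573606, -0.720355, -0.862772, -1.0, -1.131214, -1.255624, -1.372483, -1.481088, -1.580785, -1.670976, -1.751116, -1.820726, -1.879385, -1.926742, -1.962511, -1.986477, -1.998496].
ϑ = −N·λ_min/(λ_max−λ_min) = −81·(-2*cos(pi/81))/(2−(-2*cos(pi/81))) = 81*cos(pi/81)/(cos(pi/81) + 1).
≈ 40.48476531 (to 8 d.p.).
40 ≤ 81*cos(pi/81)/(cos(pi/81) + 1) ≤ 41: both strict.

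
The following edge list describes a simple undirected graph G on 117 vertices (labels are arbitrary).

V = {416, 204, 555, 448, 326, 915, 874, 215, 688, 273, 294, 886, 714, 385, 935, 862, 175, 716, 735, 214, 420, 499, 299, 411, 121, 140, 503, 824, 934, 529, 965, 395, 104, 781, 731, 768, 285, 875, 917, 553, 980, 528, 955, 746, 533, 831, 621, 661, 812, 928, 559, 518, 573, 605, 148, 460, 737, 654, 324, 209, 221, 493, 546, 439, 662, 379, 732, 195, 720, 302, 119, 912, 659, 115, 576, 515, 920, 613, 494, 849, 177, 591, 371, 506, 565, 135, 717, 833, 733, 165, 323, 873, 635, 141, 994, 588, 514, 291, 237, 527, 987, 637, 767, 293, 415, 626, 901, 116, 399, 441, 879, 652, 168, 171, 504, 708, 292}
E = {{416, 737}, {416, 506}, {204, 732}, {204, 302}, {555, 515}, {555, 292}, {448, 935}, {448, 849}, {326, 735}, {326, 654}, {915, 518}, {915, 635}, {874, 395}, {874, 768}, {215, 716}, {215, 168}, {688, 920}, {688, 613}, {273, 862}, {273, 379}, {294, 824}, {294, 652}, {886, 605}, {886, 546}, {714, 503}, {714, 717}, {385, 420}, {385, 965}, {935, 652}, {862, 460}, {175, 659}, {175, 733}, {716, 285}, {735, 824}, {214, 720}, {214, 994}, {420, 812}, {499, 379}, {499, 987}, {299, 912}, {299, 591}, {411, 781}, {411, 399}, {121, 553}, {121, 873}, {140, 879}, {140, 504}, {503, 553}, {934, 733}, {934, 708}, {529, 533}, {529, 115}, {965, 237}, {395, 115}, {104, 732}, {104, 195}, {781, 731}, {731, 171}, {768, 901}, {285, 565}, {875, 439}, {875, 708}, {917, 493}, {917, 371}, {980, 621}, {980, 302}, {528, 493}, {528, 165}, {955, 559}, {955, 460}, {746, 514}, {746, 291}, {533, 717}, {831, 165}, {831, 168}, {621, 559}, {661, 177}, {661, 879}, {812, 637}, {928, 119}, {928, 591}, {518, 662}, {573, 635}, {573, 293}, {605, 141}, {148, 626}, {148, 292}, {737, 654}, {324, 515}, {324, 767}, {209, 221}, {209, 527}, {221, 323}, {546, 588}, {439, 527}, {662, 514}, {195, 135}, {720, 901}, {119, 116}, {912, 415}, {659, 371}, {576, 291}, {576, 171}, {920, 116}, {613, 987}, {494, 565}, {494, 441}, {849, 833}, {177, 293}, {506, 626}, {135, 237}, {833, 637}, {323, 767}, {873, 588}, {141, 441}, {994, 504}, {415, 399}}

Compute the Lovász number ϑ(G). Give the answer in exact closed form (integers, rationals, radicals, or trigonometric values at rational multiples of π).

N(121) = {553, 873}, |N(121)| = 2.
N(874) = {395, 768}, |N(874)| = 2.
Vertex 849 has 2 neighbors: 448, 833.
Vertex 824 has 2 neighbors: 294, 735.
G on 117 vertices is 2-regular; connected 2-regular on 117 ⇒ C_{117}.
The 59 distinct eigenvalues: [2.0, 1.99712, 1.98848, 1.9741, 1.95403, 1.92833, 1.89707, 1.86034, 1.81825, 1.77091, 1.71847, 1.66107, 1.59889, 1.53209, 1.46087, 1.38545, 1.30603, 1.22284, 1.13613, 1.04614, 0.95314, 0.85739, 0.75916, 0.65875, 0.55643, 0.45252, 0.3473, 0.24107, 0.13416, 0.02685, -0.08053, -0.18768, -0.29429, -0.40005, -0.50466, -0.60781, -0.70921, -0.80856, -0.90559, -1.0, -1.09153, -1.17991, -1.26489, -1.34622, -1.42367, -1.49702, -1.56605, -1.63057, -1.69038, -1.74532, -1.79523, -1.83996, -1.87939, -1.91339, -1.94188, -1.96478, -1.982, -1.99351, -1.99928].
Lovász: ϑ = −117(-2*cos(pi/117))/(2+-(-1)*2*cos(pi/117)) = 117*cos(pi/117)/(cos(pi/117) + 1).
Numerically 58.48945.
Sandwich: α(G)=58 ≤ ϑ(G)=117*cos(pi/117)/(cos(pi/117) + 1) ≤ χ(Ḡ)=59 (both strict).

117*cos(pi/117)/(cos(pi/117) + 1)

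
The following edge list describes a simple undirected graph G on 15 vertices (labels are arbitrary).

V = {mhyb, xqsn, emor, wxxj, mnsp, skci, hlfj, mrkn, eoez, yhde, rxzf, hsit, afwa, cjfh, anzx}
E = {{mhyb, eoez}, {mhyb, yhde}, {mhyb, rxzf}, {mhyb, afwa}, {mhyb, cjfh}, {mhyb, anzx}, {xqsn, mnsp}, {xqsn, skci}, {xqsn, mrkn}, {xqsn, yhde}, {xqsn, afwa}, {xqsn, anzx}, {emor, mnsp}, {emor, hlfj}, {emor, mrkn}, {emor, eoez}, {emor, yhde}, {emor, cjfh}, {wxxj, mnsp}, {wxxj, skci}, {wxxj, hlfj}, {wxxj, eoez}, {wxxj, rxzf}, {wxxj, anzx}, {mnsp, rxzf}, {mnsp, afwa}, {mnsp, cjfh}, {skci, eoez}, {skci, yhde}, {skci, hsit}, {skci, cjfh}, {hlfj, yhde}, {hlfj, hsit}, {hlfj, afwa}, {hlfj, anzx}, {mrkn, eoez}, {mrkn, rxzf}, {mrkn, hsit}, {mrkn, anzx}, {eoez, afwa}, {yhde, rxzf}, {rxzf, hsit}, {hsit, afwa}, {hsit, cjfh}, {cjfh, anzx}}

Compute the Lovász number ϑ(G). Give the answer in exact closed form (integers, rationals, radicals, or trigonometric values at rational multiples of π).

5

N(cjfh) = {mhyb, emor, mnsp, skci, hsit, anzx}, |N(cjfh)| = 6.
deg(rxzf) = 6; N(rxzf) = {mhyb, wxxj, mnsp, mrkn, yhde, hsit}.
deg(afwa) = 6; N(afwa) = {mhyb, xqsn, mnsp, hlfj, eoez, hsit}.
Vertex wxxj has 6 neighbors: mnsp, skci, hlfj, eoez, rxzf, anzx.
Every vertex has degree 6 (N=15); Kneser-type, 2-subsets of [6].
Distinct eigenvalues (to 6 d.p.): [6.0, 1.0, -3.0].
With N=15: ϑ(G) = 15·(-1*(-3))/(6−(-3)) = 5.
= 5.000000… (decimal).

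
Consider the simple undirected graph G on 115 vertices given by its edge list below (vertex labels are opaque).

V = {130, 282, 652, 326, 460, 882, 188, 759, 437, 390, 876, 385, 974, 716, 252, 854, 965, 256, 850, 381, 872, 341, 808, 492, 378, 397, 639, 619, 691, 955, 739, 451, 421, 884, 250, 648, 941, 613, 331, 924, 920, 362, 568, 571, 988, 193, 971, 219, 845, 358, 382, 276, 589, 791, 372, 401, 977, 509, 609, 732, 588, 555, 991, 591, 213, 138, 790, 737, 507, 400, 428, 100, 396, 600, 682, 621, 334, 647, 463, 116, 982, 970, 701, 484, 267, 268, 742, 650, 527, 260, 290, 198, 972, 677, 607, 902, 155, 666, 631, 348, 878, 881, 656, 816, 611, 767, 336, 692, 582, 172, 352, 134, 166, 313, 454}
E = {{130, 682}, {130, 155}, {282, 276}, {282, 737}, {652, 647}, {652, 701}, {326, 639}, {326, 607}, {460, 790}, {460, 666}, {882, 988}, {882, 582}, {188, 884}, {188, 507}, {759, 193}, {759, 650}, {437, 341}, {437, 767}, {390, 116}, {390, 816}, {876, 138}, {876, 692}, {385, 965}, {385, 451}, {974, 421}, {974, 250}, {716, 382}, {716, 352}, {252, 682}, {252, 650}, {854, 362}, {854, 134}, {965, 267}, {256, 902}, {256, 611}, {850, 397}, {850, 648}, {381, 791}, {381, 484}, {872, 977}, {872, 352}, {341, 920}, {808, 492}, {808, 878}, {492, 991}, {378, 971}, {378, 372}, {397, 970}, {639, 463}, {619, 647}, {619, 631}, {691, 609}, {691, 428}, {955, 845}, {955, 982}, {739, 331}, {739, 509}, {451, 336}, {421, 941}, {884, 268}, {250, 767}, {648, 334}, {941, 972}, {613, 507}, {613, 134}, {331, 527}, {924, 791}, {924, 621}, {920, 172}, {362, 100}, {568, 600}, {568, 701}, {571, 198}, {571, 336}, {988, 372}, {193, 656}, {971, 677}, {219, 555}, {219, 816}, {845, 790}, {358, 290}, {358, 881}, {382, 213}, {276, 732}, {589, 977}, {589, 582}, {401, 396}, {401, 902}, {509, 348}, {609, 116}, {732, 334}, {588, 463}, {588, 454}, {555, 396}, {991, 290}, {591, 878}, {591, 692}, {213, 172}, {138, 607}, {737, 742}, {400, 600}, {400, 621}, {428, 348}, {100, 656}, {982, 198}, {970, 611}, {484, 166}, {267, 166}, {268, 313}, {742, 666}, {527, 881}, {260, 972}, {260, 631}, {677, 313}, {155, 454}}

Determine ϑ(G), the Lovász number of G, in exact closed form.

Vertex 334 has 2 neighbors: 648, 732.
deg(341) = 2; N(341) = {437, 920}.
Vertex 882 has 2 neighbors: 988, 582.
Vertex 507 has 2 neighbors: 188, 613.
deg(v) = 2 for all v (|V|=115); this is C_{115}, the 115-cycle.
A has 58 distinct eigenvalues ≈ [2.0, 1.997016, 1.988071, 1.973194, 1.952428, 1.925835, 1.893494, 1.855503, 1.811974, 1.763037, 1.708839, 1.649541, 1.58532, 1.516368, 1.44289, 1.365106, 1.283249, 1.197561, 1.1083, 1.01573, 0.92013, 0.821784, 0.720985, 0.618034, 0.513239, 0.406912, 0.299371, 0.190936, 0.081932, -0.027317, -0.136485, -0.245245, -0.353273, -0.460247, -0.565848, -0.669759, -0.771672, -0.871282, -0.968292, -1.062411, -1.153361, -1.240868, -1.324672, -1.404522, -1.480181, -1.551423, -1.618034, -1.679817, -1.736586, -1.788173, -1.834423, -1.875198, -1.910377, -1.939855, -1.963543, -1.981372, -1.993287, -1.999254].
ϑ = −N·λ_min/(λ_max−λ_min) = −115·(-2*cos(pi/115))/(2−(-2*cos(pi/115))) = 115*cos(pi/115)/(cos(pi/115) + 1).
Numerically 57.489271.
Sandwich: α(G)=57 ≤ ϑ(G)=115*cos(pi/115)/(cos(pi/115) + 1) ≤ χ(Ḡ)=58 (both strict).

115*cos(pi/115)/(cos(pi/115) + 1)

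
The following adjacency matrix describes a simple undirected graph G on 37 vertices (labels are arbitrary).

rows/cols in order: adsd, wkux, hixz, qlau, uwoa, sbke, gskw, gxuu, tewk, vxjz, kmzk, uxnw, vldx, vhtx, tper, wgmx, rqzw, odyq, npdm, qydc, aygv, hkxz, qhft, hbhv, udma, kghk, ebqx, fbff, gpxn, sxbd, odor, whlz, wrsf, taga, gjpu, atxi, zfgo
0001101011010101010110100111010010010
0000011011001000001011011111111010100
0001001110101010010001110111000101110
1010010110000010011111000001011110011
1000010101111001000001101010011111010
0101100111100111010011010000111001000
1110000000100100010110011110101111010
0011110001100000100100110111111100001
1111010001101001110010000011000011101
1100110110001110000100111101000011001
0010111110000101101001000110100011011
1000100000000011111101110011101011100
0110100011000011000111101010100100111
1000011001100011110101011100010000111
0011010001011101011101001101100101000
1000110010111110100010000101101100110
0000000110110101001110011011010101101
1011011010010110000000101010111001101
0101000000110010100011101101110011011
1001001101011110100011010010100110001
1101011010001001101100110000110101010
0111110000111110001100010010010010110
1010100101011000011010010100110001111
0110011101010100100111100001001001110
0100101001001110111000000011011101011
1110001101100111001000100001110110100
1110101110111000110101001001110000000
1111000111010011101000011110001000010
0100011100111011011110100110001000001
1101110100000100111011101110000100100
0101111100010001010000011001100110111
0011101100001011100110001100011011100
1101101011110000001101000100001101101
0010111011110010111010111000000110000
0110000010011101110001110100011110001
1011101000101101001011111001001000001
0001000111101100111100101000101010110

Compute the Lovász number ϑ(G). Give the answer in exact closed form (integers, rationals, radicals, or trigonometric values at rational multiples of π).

sqrt(37)

Vertex odyq has 18 neighbors: adsd, hixz, qlau, sbke, gskw, tewk, uxnw, vhtx, tper, qhft, udma, ebqx, gpxn, sxbd, odor, taga, gjpu, zfgo.
Vertex whlz has 18 neighbors: hixz, qlau, uwoa, gskw, gxuu, vldx, tper, wgmx, rqzw, qydc, aygv, udma, kghk, sxbd, odor, wrsf, taga, gjpu.
deg(vldx) = 18; N(vldx) = {wkux, hixz, uwoa, tewk, vxjz, tper, wgmx, qydc, aygv, hkxz, qhft, udma, ebqx, gpxn, whlz, gjpu, atxi, zfgo}.
Vertex vhtx has 18 neighbors: adsd, sbke, gskw, vxjz, kmzk, tper, wgmx, rqzw, odyq, qydc, hkxz, hbhv, udma, kghk, sxbd, gjpu, atxi, zfgo.
G on 37 vertices is 18-regular; SR(37,18,8,9) — a Paley graph.
A has 3 distinct eigenvalues ≈ [18.0, 2.5414, -3.5414].
Lovász (edge-transitive): ϑ = −37·(-sqrt(37)/2 - 1/2)/((18)−(-sqrt(37)/2 - 1/2)) = sqrt(37).
ϑ(G) ≈ 6.082762530.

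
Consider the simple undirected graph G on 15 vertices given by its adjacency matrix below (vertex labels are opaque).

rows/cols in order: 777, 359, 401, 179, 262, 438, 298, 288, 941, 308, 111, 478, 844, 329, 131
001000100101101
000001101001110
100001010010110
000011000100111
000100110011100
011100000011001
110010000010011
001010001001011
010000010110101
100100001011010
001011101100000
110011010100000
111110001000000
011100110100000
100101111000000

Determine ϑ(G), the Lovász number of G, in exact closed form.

deg(262) = 6; N(262) = {179, 298, 288, 111, 478, 844}.
deg(438) = 6; N(438) = {359, 401, 179, 111, 478, 131}.
N(329) = {359, 401, 179, 298, 288, 308}, |N(329)| = 6.
deg(111) = 6; N(111) = {401, 262, 438, 298, 941, 308}.
G on 15 vertices is 6-regular; Kneser-type, 2-subsets of [6].
Distinct eigenvalues (to 5 d.p.): [6.0, 1.0, -3.0].
With N=15: ϑ(G) = 15·(-1*(-3))/(6−(-3)) = 5.
Numerically 5.000000000.

5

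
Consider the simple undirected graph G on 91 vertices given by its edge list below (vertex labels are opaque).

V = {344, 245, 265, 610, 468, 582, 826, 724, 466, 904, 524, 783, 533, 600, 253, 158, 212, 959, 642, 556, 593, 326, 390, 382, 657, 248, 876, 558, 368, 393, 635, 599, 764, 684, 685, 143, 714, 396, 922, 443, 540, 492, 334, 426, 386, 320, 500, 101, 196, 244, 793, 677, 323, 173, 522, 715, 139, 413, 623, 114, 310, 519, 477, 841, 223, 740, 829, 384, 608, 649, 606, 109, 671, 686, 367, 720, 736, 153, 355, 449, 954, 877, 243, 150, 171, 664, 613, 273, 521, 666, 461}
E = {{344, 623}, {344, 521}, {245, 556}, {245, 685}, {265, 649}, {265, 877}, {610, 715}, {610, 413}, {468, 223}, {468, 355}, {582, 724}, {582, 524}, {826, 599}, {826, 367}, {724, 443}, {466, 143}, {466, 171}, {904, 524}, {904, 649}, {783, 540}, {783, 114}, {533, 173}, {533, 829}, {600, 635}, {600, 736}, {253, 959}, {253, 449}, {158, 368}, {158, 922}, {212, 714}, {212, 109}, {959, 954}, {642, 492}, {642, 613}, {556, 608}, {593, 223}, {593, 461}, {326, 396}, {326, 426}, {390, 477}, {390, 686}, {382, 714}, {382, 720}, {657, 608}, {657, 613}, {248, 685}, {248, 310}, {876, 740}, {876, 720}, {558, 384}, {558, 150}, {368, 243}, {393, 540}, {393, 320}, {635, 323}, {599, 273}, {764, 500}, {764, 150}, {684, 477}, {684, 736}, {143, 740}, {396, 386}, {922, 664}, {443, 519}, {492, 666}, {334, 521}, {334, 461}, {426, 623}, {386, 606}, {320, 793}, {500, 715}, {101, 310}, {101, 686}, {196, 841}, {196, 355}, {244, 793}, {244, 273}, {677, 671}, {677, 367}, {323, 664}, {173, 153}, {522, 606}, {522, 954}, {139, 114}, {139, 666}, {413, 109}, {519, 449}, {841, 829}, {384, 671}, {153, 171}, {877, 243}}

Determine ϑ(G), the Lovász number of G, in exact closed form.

91*cos(pi/91)/(cos(pi/91) + 1)

Vertex 600 has 2 neighbors: 635, 736.
deg(150) = 2; N(150) = {558, 764}.
Vertex 390 has 2 neighbors: 477, 686.
Vertex 558 has 2 neighbors: 384, 150.
Regular of degree 2 on 91 vertices: the odd cycle C_{91}.
The 46 distinct eigenvalues: [2.0, 1.995, 1.981, 1.957, 1.924, 1.882, 1.831, 1.771, 1.703, 1.626, 1.542, 1.45, 1.352, 1.247, 1.136, 1.02, 0.899, 0.773, 0.644, 0.512, 0.377, 0.241, 0.104, -0.035, -0.172, -0.309, -0.445, -0.579, -0.709, -0.837, -0.96, -1.079, -1.192, -1.3, -1.402, -1.497, -1.585, -1.665, -1.738, -1.802, -1.858, -1.904, -1.942, -1.97, -1.989, -1.999].
−91·(-2*cos(pi/91)) / ((2)−(-2*cos(pi/91))) = 91*cos(pi/91)/(cos(pi/91) + 1) = ϑ(G).
≈ 45.48644016 (to 8 d.p.).
45 ≤ 91*cos(pi/91)/(cos(pi/91) + 1) ≤ 46: both strict.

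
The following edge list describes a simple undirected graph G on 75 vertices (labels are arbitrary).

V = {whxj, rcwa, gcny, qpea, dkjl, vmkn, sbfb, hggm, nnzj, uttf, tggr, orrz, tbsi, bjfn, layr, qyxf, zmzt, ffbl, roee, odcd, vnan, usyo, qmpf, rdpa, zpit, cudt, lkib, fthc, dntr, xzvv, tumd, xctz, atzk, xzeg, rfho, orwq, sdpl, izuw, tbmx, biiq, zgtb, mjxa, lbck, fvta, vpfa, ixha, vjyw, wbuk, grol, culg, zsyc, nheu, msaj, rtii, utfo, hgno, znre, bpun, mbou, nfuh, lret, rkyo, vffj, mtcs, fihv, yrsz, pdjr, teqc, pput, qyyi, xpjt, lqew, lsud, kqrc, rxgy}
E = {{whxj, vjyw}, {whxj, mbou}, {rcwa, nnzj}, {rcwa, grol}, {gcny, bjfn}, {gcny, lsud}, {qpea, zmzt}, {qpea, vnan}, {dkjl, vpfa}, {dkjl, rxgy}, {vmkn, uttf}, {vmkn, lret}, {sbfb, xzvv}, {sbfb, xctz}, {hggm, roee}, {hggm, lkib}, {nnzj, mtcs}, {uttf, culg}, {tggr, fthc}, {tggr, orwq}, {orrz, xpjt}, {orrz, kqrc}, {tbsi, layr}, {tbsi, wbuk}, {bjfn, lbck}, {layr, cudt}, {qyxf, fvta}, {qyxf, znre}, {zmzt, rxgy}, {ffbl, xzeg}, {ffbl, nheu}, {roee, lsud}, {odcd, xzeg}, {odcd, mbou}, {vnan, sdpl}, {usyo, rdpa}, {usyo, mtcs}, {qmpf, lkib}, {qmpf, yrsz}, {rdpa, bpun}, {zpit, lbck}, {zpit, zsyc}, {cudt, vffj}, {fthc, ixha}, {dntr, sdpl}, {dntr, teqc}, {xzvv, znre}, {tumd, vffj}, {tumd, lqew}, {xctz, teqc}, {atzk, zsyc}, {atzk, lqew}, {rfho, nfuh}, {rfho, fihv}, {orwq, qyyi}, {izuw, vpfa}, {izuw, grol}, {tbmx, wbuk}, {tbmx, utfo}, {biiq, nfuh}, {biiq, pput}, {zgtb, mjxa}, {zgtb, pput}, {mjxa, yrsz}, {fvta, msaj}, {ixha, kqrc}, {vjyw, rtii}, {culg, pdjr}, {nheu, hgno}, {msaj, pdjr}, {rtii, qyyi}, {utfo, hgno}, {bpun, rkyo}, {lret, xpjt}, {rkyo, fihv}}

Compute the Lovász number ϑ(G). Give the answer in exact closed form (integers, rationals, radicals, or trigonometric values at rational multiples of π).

75*cos(pi/75)/(cos(pi/75) + 1)

deg(nheu) = 2; N(nheu) = {ffbl, hgno}.
N(layr) = {tbsi, cudt}, |N(layr)| = 2.
Vertex mjxa has 2 neighbors: zgtb, yrsz.
deg(yrsz) = 2; N(yrsz) = {qmpf, mjxa}.
75-vertex 2-regular graph: connected 2-regular on 75 ⇒ C_{75}.
The 38 distinct eigenvalues: [2.0, 1.993, 1.972, 1.937, 1.889, 1.827, 1.753, 1.666, 1.567, 1.458, 1.338, 1.209, 1.072, 0.927, 0.775, 0.618, 0.457, 0.292, 0.126, -0.042, -0.209, -0.375, -0.538, -0.697, -0.852, -1.0, -1.141, -1.275, -1.399, -1.514, -1.618, -1.711, -1.791, -1.86, -1.915, -1.956, -1.984, -1.998].
λ_max=2, λ_min=-2*cos(pi/75); ϑ = −75·λ_min/(λ_max−λ_min) = 75*cos(pi/75)/(cos(pi/75) + 1).
= 37.4835458… (decimal).
Lovász sandwich 37 ≤ 75*cos(pi/75)/(cos(pi/75) + 1) ≤ 38: both strict.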